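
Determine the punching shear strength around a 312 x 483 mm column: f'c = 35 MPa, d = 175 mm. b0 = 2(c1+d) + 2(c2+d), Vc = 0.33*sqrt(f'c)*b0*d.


b0 = 2*(312 + 175) + 2*(483 + 175) = 2290 mm
Vc = 0.33 * sqrt(35) * 2290 * 175 / 1000
= 782.39 kN

782.39


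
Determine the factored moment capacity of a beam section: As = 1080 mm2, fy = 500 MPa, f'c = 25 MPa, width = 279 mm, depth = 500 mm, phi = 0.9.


a = As * fy / (0.85 * f'c * b)
= 1080 * 500 / (0.85 * 25 * 279)
= 91.0816 mm
Mn = As * fy * (d - a/2) / 10^6
= 245.408 kN-m
phi*Mn = 0.9 * 245.408 = 220.87 kN-m

220.87


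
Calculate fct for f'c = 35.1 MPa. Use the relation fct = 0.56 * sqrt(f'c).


fct = 0.56 * sqrt(35.1)
= 0.56 * 5.925
= 3.318 MPa

3.318


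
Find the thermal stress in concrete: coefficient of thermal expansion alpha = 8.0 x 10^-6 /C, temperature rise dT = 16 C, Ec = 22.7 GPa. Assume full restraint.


sigma = alpha * dT * Ec
= 8.0e-6 * 16 * 22.7 * 1000
= 2.906 MPa

2.906


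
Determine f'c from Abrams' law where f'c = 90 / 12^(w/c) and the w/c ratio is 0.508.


f'c = 90 / 12^0.508
= 90 / 3.534
= 25.47 MPa

25.47


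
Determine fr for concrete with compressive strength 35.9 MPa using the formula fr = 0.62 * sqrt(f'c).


fr = 0.62 * sqrt(35.9)
= 3.715 MPa

3.715


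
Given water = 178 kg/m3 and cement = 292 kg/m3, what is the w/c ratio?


w/c = water / cement
w/c = 178 / 292 = 0.61

0.61


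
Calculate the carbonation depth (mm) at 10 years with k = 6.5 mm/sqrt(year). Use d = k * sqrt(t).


depth = k * sqrt(t)
= 6.5 * sqrt(10)
= 20.55 mm

20.55


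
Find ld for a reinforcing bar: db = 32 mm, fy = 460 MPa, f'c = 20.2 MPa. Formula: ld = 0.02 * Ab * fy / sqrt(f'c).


Ab = pi * 32^2 / 4 = 804.248 mm2
ld = 0.02 * 804.248 * 460 / sqrt(20.2)
= 1646.3 mm

1646.3


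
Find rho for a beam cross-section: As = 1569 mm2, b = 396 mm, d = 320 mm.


rho = As / (b * d)
= 1569 / (396 * 320)
= 0.0124

0.0124


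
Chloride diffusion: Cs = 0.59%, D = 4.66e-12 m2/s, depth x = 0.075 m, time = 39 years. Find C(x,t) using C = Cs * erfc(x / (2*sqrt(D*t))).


t_seconds = 39 * 365.25 * 24 * 3600 = 1230746400.0 s
arg = 0.075 / (2 * sqrt(4.66e-12 * 1230746400.0))
= 0.4952
erfc(0.4952) = 0.4838
C = 0.59 * 0.4838 = 0.2854%

0.2854


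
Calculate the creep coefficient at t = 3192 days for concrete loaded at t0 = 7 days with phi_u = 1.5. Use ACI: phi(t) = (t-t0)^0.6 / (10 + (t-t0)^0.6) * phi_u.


dt = 3192 - 7 = 3185
phi = 3185^0.6 / (10 + 3185^0.6) * 1.5
= 1.39

1.39


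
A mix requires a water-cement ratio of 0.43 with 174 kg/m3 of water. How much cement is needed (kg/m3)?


Cement = water / (w/c)
= 174 / 0.43
= 404.7 kg/m3

404.7


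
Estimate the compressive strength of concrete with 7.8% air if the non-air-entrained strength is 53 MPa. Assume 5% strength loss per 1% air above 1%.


Strength loss = (7.8 - 1) * 5 = 34.0%
f'c = 53 * (1 - 34.0/100)
= 34.98 MPa

34.98


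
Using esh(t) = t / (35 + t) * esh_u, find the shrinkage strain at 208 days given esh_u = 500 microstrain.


esh(208) = 208 / (35 + 208) * 500
= 208 / 243 * 500
= 428.0 microstrain

428.0


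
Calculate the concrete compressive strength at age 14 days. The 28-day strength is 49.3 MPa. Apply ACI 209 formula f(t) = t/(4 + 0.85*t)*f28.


f(14) = 14 / (4 + 0.85 * 14) * 49.3
= 14 / 15.9 * 49.3
= 43.41 MPa

43.41


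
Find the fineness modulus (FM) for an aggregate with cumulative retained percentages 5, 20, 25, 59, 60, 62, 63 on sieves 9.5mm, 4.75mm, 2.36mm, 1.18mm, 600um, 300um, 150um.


FM = sum(cumulative % retained) / 100
= 294 / 100
= 2.94

2.94


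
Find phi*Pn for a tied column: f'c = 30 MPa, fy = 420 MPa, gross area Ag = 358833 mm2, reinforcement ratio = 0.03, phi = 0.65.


Ast = rho * Ag = 0.03 * 358833 = 10764.99 mm2
phi*Pn = 0.65 * 0.80 * (0.85 * 30 * (358833 - 10764.99) + 420 * 10764.99) / 1000
= 6966.46 kN

6966.46


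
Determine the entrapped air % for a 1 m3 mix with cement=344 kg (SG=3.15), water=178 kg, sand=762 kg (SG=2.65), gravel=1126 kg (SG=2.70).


Vol cement = 344 / (3.15 * 1000) = 0.109206 m3
Vol water = 178 / 1000 = 0.178 m3
Vol sand = 762 / (2.65 * 1000) = 0.287547 m3
Vol gravel = 1126 / (2.70 * 1000) = 0.417037 m3
Total solid + water volume = 0.991791 m3
Air = (1 - 0.991791) * 100 = 0.82%

0.82


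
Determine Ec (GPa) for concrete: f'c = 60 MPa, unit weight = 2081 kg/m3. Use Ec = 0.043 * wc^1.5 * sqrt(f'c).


Ec = 0.043 * 2081^1.5 * sqrt(60) / 1000
= 31.62 GPa

31.62


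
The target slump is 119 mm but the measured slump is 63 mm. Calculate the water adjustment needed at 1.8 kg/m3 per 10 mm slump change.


Difference = 119 - 63 = 56 mm
Water adjustment = 56 * 1.8 / 10 = 10.1 kg/m3

10.1


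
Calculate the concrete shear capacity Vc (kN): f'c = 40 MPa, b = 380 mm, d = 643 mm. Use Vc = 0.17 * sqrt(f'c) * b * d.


Vc = 0.17 * sqrt(40) * 380 * 643 / 1000
= 262.71 kN

262.71


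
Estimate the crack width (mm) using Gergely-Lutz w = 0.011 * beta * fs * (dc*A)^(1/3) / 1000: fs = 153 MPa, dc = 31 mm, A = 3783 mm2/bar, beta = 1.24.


w = 0.011 * beta * fs * (dc * A)^(1/3) / 1000
= 0.011 * 1.24 * 153 * (31 * 3783)^(1/3) / 1000
= 0.102 mm

0.102


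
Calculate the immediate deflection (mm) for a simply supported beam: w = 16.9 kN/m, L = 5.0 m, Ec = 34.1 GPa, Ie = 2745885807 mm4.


Convert: L = 5.0 m = 5000 mm, Ec = 34.1 GPa = 34100 MPa
delta = 5 * 16.9 * 5000^4 / (384 * 34100 * 2745885807)
= 1.47 mm

1.47


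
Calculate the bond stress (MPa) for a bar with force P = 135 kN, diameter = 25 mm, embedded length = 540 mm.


u = P / (pi * db * ld)
= 135 * 1000 / (pi * 25 * 540)
= 3.183 MPa

3.183


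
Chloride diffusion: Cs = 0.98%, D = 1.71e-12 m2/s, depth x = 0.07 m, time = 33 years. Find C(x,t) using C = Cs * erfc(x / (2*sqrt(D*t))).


t_seconds = 33 * 365.25 * 24 * 3600 = 1041400800.0 s
arg = 0.07 / (2 * sqrt(1.71e-12 * 1041400800.0))
= 0.8294
erfc(0.8294) = 0.2408
C = 0.98 * 0.2408 = 0.236%

0.236


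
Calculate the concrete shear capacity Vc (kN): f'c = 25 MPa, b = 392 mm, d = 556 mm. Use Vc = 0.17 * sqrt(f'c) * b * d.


Vc = 0.17 * sqrt(25) * 392 * 556 / 1000
= 185.26 kN

185.26


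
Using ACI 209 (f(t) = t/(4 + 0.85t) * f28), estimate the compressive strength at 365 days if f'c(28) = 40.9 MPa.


f(365) = 365 / (4 + 0.85 * 365) * 40.9
= 365 / 314.25 * 40.9
= 47.51 MPa

47.51


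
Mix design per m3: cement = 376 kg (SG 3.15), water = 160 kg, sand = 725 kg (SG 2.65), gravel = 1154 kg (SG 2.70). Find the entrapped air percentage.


Vol cement = 376 / (3.15 * 1000) = 0.119365 m3
Vol water = 160 / 1000 = 0.16 m3
Vol sand = 725 / (2.65 * 1000) = 0.273585 m3
Vol gravel = 1154 / (2.70 * 1000) = 0.427407 m3
Total solid + water volume = 0.980357 m3
Air = (1 - 0.980357) * 100 = 1.96%

1.96


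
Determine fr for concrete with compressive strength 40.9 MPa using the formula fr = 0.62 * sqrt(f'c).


fr = 0.62 * sqrt(40.9)
= 3.965 MPa

3.965


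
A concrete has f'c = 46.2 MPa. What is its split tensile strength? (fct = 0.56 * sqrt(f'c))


fct = 0.56 * sqrt(46.2)
= 0.56 * 6.797
= 3.806 MPa

3.806


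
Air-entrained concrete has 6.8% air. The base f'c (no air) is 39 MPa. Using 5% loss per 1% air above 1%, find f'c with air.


Strength loss = (6.8 - 1) * 5 = 29.0%
f'c = 39 * (1 - 29.0/100)
= 27.69 MPa

27.69


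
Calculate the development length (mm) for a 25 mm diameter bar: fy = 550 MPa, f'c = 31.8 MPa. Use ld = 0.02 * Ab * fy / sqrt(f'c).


Ab = pi * 25^2 / 4 = 490.874 mm2
ld = 0.02 * 490.874 * 550 / sqrt(31.8)
= 957.5 mm

957.5


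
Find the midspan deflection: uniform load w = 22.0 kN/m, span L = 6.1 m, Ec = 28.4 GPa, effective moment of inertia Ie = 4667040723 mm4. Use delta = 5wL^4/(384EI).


Convert: L = 6.1 m = 6100 mm, Ec = 28.4 GPa = 28400 MPa
delta = 5 * 22.0 * 6100^4 / (384 * 28400 * 4667040723)
= 2.99 mm

2.99


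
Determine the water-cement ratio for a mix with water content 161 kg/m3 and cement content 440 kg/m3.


w/c = water / cement
w/c = 161 / 440 = 0.366

0.366


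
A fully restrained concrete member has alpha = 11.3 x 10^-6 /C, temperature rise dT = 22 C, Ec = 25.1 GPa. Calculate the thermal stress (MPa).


sigma = alpha * dT * Ec
= 11.3e-6 * 22 * 25.1 * 1000
= 6.24 MPa

6.24


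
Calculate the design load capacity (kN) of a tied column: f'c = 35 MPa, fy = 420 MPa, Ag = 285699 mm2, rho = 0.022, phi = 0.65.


Ast = rho * Ag = 0.022 * 285699 = 6285.378 mm2
phi*Pn = 0.65 * 0.80 * (0.85 * 35 * (285699 - 6285.378) + 420 * 6285.378) / 1000
= 5695.26 kN

5695.26


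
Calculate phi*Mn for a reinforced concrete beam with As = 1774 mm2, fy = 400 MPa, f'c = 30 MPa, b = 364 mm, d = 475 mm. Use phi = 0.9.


a = As * fy / (0.85 * f'c * b)
= 1774 * 400 / (0.85 * 30 * 364)
= 76.449 mm
Mn = As * fy * (d - a/2) / 10^6
= 309.9359 kN-m
phi*Mn = 0.9 * 309.9359 = 278.94 kN-m

278.94


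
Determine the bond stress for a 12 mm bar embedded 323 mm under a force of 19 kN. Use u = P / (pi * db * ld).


u = P / (pi * db * ld)
= 19 * 1000 / (pi * 12 * 323)
= 1.56 MPa

1.56


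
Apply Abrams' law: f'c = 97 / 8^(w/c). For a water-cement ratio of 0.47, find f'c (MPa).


f'c = 97 / 8^0.47
= 97 / 2.657
= 36.5 MPa

36.5


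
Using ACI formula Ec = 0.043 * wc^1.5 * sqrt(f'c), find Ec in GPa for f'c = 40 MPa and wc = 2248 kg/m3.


Ec = 0.043 * 2248^1.5 * sqrt(40) / 1000
= 28.99 GPa

28.99


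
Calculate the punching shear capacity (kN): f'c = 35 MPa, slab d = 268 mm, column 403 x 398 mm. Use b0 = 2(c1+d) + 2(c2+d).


b0 = 2*(403 + 268) + 2*(398 + 268) = 2674 mm
Vc = 0.33 * sqrt(35) * 2674 * 268 / 1000
= 1399.09 kN

1399.09


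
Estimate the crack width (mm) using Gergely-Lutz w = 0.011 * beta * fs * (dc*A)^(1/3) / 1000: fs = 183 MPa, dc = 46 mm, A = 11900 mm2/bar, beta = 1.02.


w = 0.011 * beta * fs * (dc * A)^(1/3) / 1000
= 0.011 * 1.02 * 183 * (46 * 11900)^(1/3) / 1000
= 0.168 mm

0.168


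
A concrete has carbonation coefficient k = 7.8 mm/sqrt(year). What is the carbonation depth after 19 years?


depth = k * sqrt(t)
= 7.8 * sqrt(19)
= 34.0 mm

34.0


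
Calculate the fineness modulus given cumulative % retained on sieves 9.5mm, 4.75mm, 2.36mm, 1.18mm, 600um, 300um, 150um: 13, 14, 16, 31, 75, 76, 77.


FM = sum(cumulative % retained) / 100
= 302 / 100
= 3.02

3.02


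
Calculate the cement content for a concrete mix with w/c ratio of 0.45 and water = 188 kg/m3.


Cement = water / (w/c)
= 188 / 0.45
= 417.8 kg/m3

417.8


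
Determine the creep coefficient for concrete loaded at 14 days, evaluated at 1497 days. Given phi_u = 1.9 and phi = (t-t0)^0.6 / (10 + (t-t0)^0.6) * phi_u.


dt = 1497 - 14 = 1483
phi = 1483^0.6 / (10 + 1483^0.6) * 1.9
= 1.689

1.689


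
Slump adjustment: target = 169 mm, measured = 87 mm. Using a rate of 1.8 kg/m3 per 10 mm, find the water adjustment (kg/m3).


Difference = 169 - 87 = 82 mm
Water adjustment = 82 * 1.8 / 10 = 14.8 kg/m3

14.8


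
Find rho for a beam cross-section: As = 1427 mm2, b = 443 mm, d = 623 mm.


rho = As / (b * d)
= 1427 / (443 * 623)
= 0.0052

0.0052


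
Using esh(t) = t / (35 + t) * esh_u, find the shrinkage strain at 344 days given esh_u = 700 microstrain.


esh(344) = 344 / (35 + 344) * 700
= 344 / 379 * 700
= 635.4 microstrain

635.4


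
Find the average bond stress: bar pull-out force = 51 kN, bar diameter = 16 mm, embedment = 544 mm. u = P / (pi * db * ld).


u = P / (pi * db * ld)
= 51 * 1000 / (pi * 16 * 544)
= 1.865 MPa

1.865


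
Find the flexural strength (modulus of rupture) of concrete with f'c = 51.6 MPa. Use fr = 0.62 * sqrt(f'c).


fr = 0.62 * sqrt(51.6)
= 4.454 MPa

4.454


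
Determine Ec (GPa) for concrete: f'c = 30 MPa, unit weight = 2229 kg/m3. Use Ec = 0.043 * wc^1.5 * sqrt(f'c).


Ec = 0.043 * 2229^1.5 * sqrt(30) / 1000
= 24.79 GPa

24.79


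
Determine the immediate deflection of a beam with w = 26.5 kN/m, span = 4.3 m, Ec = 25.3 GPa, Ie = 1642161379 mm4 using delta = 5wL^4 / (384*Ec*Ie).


Convert: L = 4.3 m = 4300 mm, Ec = 25.3 GPa = 25300 MPa
delta = 5 * 26.5 * 4300^4 / (384 * 25300 * 1642161379)
= 2.84 mm

2.84


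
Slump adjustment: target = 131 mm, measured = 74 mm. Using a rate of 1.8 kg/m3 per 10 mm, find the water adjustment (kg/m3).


Difference = 131 - 74 = 57 mm
Water adjustment = 57 * 1.8 / 10 = 10.3 kg/m3

10.3


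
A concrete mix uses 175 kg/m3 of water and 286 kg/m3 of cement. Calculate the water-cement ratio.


w/c = water / cement
w/c = 175 / 286 = 0.612

0.612


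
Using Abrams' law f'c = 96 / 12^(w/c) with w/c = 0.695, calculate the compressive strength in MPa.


f'c = 96 / 12^0.695
= 96 / 5.624
= 17.07 MPa

17.07


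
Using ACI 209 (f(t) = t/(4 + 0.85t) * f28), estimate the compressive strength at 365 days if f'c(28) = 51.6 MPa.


f(365) = 365 / (4 + 0.85 * 365) * 51.6
= 365 / 314.25 * 51.6
= 59.93 MPa

59.93


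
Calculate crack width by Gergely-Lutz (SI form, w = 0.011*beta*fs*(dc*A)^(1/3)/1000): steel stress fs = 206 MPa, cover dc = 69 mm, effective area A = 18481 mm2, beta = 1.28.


w = 0.011 * beta * fs * (dc * A)^(1/3) / 1000
= 0.011 * 1.28 * 206 * (69 * 18481)^(1/3) / 1000
= 0.315 mm

0.315


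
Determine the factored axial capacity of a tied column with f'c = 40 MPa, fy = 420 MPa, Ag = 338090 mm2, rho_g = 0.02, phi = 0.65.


Ast = rho * Ag = 0.02 * 338090 = 6761.8 mm2
phi*Pn = 0.65 * 0.80 * (0.85 * 40 * (338090 - 6761.8) + 420 * 6761.8) / 1000
= 7334.66 kN

7334.66


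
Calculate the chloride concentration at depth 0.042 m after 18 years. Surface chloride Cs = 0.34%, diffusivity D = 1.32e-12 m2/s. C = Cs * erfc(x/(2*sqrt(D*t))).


t_seconds = 18 * 365.25 * 24 * 3600 = 568036800.0 s
arg = 0.042 / (2 * sqrt(1.32e-12 * 568036800.0))
= 0.7669
erfc(0.7669) = 0.2781
C = 0.34 * 0.2781 = 0.0946%

0.0946


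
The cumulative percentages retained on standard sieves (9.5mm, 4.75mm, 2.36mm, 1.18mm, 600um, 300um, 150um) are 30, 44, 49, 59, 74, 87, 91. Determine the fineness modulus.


FM = sum(cumulative % retained) / 100
= 434 / 100
= 4.34

4.34


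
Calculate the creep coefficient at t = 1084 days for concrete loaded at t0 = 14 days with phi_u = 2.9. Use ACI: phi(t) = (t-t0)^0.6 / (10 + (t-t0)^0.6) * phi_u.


dt = 1084 - 14 = 1070
phi = 1070^0.6 / (10 + 1070^0.6) * 2.9
= 2.517

2.517


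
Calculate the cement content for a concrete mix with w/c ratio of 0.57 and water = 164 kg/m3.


Cement = water / (w/c)
= 164 / 0.57
= 287.7 kg/m3

287.7


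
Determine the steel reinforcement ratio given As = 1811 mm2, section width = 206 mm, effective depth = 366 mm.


rho = As / (b * d)
= 1811 / (206 * 366)
= 0.024

0.024


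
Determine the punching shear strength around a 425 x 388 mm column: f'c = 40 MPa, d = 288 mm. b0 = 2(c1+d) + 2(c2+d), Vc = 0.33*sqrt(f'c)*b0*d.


b0 = 2*(425 + 288) + 2*(388 + 288) = 2778 mm
Vc = 0.33 * sqrt(40) * 2778 * 288 / 1000
= 1669.82 kN

1669.82


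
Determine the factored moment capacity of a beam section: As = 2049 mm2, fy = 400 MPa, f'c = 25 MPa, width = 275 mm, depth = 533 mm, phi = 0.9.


a = As * fy / (0.85 * f'c * b)
= 2049 * 400 / (0.85 * 25 * 275)
= 140.2524 mm
Mn = As * fy * (d - a/2) / 10^6
= 379.3714 kN-m
phi*Mn = 0.9 * 379.3714 = 341.43 kN-m

341.43


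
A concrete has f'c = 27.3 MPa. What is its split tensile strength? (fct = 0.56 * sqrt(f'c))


fct = 0.56 * sqrt(27.3)
= 0.56 * 5.225
= 2.926 MPa

2.926


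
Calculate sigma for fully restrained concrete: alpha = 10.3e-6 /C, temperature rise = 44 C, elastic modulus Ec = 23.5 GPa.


sigma = alpha * dT * Ec
= 10.3e-6 * 44 * 23.5 * 1000
= 10.65 MPa

10.65


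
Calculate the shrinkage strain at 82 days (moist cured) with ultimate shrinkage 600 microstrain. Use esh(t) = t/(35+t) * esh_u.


esh(82) = 82 / (35 + 82) * 600
= 82 / 117 * 600
= 420.5 microstrain

420.5


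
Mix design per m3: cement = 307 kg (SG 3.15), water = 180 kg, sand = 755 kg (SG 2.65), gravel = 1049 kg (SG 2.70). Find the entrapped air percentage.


Vol cement = 307 / (3.15 * 1000) = 0.09746 m3
Vol water = 180 / 1000 = 0.18 m3
Vol sand = 755 / (2.65 * 1000) = 0.284906 m3
Vol gravel = 1049 / (2.70 * 1000) = 0.388519 m3
Total solid + water volume = 0.950884 m3
Air = (1 - 0.950884) * 100 = 4.91%

4.91


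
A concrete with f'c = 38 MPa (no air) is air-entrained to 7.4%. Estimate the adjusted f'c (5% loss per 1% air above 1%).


Strength loss = (7.4 - 1) * 5 = 32.0%
f'c = 38 * (1 - 32.0/100)
= 25.84 MPa

25.84


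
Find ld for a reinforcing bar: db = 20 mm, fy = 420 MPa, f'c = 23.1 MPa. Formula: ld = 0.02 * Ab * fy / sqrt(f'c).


Ab = pi * 20^2 / 4 = 314.159 mm2
ld = 0.02 * 314.159 * 420 / sqrt(23.1)
= 549.1 mm

549.1


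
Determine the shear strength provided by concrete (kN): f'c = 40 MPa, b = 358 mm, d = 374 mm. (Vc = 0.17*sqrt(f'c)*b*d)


Vc = 0.17 * sqrt(40) * 358 * 374 / 1000
= 143.96 kN

143.96


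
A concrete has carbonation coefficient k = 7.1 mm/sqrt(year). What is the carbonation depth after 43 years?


depth = k * sqrt(t)
= 7.1 * sqrt(43)
= 46.56 mm

46.56


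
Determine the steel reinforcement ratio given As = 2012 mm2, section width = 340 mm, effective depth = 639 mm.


rho = As / (b * d)
= 2012 / (340 * 639)
= 0.0093

0.0093


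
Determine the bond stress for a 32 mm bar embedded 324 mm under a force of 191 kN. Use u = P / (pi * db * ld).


u = P / (pi * db * ld)
= 191 * 1000 / (pi * 32 * 324)
= 5.864 MPa

5.864


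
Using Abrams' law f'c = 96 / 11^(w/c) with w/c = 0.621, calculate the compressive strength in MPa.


f'c = 96 / 11^0.621
= 96 / 4.433
= 21.66 MPa

21.66


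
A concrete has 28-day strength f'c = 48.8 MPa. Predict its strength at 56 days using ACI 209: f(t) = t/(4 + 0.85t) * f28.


f(56) = 56 / (4 + 0.85 * 56) * 48.8
= 56 / 51.6 * 48.8
= 52.96 MPa

52.96


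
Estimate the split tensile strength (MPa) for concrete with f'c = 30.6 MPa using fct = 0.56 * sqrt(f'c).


fct = 0.56 * sqrt(30.6)
= 0.56 * 5.532
= 3.098 MPa

3.098


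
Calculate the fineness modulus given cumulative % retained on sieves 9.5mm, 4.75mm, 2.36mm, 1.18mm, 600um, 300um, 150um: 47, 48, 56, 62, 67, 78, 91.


FM = sum(cumulative % retained) / 100
= 449 / 100
= 4.49

4.49


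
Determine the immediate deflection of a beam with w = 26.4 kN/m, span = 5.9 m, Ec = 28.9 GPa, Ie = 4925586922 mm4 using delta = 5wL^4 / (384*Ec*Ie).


Convert: L = 5.9 m = 5900 mm, Ec = 28.9 GPa = 28900 MPa
delta = 5 * 26.4 * 5900^4 / (384 * 28900 * 4925586922)
= 2.93 mm

2.93


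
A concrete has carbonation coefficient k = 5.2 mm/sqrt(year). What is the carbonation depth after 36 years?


depth = k * sqrt(t)
= 5.2 * sqrt(36)
= 31.2 mm

31.2


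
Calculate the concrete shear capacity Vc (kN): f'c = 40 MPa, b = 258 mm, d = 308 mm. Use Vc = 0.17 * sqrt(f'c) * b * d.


Vc = 0.17 * sqrt(40) * 258 * 308 / 1000
= 85.44 kN

85.44


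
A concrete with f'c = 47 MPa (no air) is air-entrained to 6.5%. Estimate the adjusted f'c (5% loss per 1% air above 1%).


Strength loss = (6.5 - 1) * 5 = 27.5%
f'c = 47 * (1 - 27.5/100)
= 34.07 MPa

34.07


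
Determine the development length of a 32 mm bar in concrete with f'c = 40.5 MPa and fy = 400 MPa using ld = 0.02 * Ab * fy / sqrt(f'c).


Ab = pi * 32^2 / 4 = 804.248 mm2
ld = 0.02 * 804.248 * 400 / sqrt(40.5)
= 1011.0 mm

1011.0


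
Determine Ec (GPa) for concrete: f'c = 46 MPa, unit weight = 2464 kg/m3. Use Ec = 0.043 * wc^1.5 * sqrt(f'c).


Ec = 0.043 * 2464^1.5 * sqrt(46) / 1000
= 35.67 GPa

35.67


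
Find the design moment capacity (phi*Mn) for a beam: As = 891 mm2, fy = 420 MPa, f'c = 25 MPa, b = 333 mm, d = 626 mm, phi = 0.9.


a = As * fy / (0.85 * f'c * b)
= 891 * 420 / (0.85 * 25 * 333)
= 52.8839 mm
Mn = As * fy * (d - a/2) / 10^6
= 224.3666 kN-m
phi*Mn = 0.9 * 224.3666 = 201.93 kN-m

201.93


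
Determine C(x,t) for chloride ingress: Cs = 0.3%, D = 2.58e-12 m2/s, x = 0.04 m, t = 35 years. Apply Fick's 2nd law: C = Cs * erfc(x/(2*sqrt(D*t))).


t_seconds = 35 * 365.25 * 24 * 3600 = 1104516000.0 s
arg = 0.04 / (2 * sqrt(2.58e-12 * 1104516000.0))
= 0.3747
erfc(0.3747) = 0.5962
C = 0.3 * 0.5962 = 0.1789%

0.1789


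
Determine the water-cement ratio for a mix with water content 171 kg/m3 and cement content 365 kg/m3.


w/c = water / cement
w/c = 171 / 365 = 0.468

0.468


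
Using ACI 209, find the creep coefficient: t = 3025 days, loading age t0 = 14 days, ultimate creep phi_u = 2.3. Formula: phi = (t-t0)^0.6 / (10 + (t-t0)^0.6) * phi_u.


dt = 3025 - 14 = 3011
phi = 3011^0.6 / (10 + 3011^0.6) * 2.3
= 2.126

2.126


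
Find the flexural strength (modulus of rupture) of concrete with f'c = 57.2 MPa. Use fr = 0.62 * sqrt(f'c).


fr = 0.62 * sqrt(57.2)
= 4.689 MPa

4.689


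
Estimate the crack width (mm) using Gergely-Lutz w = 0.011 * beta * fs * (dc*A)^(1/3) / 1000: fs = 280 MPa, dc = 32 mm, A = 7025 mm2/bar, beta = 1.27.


w = 0.011 * beta * fs * (dc * A)^(1/3) / 1000
= 0.011 * 1.27 * 280 * (32 * 7025)^(1/3) / 1000
= 0.238 mm

0.238


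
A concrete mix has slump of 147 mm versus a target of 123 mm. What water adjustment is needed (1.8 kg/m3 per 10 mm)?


Difference = 123 - 147 = -24 mm
Water adjustment = -24 * 1.8 / 10 = -4.3 kg/m3

-4.3


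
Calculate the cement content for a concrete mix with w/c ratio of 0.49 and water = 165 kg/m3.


Cement = water / (w/c)
= 165 / 0.49
= 336.7 kg/m3

336.7


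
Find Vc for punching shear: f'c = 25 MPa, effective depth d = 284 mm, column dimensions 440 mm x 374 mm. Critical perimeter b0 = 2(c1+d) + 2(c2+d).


b0 = 2*(440 + 284) + 2*(374 + 284) = 2764 mm
Vc = 0.33 * sqrt(25) * 2764 * 284 / 1000
= 1295.21 kN

1295.21


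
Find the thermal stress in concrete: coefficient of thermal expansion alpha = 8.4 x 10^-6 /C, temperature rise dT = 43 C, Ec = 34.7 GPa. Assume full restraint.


sigma = alpha * dT * Ec
= 8.4e-6 * 43 * 34.7 * 1000
= 12.534 MPa

12.534


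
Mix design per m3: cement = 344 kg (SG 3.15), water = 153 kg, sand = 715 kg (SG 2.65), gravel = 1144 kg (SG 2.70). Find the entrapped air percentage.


Vol cement = 344 / (3.15 * 1000) = 0.109206 m3
Vol water = 153 / 1000 = 0.153 m3
Vol sand = 715 / (2.65 * 1000) = 0.269811 m3
Vol gravel = 1144 / (2.70 * 1000) = 0.423704 m3
Total solid + water volume = 0.955721 m3
Air = (1 - 0.955721) * 100 = 4.43%

4.43


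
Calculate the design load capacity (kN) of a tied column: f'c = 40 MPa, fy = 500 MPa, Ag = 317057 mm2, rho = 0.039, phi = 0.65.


Ast = rho * Ag = 0.039 * 317057 = 12365.223 mm2
phi*Pn = 0.65 * 0.80 * (0.85 * 40 * (317057 - 12365.223) + 500 * 12365.223) / 1000
= 8601.91 kN

8601.91


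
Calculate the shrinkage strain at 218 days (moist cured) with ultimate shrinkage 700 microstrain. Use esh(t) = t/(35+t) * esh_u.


esh(218) = 218 / (35 + 218) * 700
= 218 / 253 * 700
= 603.2 microstrain

603.2


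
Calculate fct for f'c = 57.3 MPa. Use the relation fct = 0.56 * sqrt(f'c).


fct = 0.56 * sqrt(57.3)
= 0.56 * 7.57
= 4.239 MPa

4.239


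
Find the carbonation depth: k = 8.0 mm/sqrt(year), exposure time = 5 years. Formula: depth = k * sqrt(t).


depth = k * sqrt(t)
= 8.0 * sqrt(5)
= 17.89 mm

17.89


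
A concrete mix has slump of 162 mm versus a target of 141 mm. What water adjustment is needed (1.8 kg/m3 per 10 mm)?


Difference = 141 - 162 = -21 mm
Water adjustment = -21 * 1.8 / 10 = -3.8 kg/m3

-3.8


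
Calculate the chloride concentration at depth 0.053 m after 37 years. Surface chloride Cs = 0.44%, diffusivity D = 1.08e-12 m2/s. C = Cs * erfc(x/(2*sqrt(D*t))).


t_seconds = 37 * 365.25 * 24 * 3600 = 1167631200.0 s
arg = 0.053 / (2 * sqrt(1.08e-12 * 1167631200.0))
= 0.7462
erfc(0.7462) = 0.2913
C = 0.44 * 0.2913 = 0.1282%

0.1282


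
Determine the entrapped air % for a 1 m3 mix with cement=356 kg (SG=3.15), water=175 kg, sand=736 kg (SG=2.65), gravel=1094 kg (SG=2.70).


Vol cement = 356 / (3.15 * 1000) = 0.113016 m3
Vol water = 175 / 1000 = 0.175 m3
Vol sand = 736 / (2.65 * 1000) = 0.277736 m3
Vol gravel = 1094 / (2.70 * 1000) = 0.405185 m3
Total solid + water volume = 0.970937 m3
Air = (1 - 0.970937) * 100 = 2.91%

2.91


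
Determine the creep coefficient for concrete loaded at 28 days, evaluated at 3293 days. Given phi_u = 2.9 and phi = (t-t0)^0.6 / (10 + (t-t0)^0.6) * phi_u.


dt = 3293 - 28 = 3265
phi = 3265^0.6 / (10 + 3265^0.6) * 2.9
= 2.69

2.69


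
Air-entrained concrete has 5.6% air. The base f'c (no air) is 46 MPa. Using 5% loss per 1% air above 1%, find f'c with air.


Strength loss = (5.6 - 1) * 5 = 23.0%
f'c = 46 * (1 - 23.0/100)
= 35.42 MPa

35.42


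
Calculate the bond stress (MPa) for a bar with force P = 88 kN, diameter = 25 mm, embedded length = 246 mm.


u = P / (pi * db * ld)
= 88 * 1000 / (pi * 25 * 246)
= 4.555 MPa

4.555


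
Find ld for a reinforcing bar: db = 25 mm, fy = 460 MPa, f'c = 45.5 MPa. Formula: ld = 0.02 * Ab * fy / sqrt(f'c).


Ab = pi * 25^2 / 4 = 490.874 mm2
ld = 0.02 * 490.874 * 460 / sqrt(45.5)
= 669.5 mm

669.5


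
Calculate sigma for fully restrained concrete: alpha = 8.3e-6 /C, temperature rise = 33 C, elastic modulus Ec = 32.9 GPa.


sigma = alpha * dT * Ec
= 8.3e-6 * 33 * 32.9 * 1000
= 9.011 MPa

9.011


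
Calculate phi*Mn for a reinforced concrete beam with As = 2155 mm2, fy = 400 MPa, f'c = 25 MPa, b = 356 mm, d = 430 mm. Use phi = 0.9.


a = As * fy / (0.85 * f'c * b)
= 2155 * 400 / (0.85 * 25 * 356)
= 113.9458 mm
Mn = As * fy * (d - a/2) / 10^6
= 321.5494 kN-m
phi*Mn = 0.9 * 321.5494 = 289.39 kN-m

289.39


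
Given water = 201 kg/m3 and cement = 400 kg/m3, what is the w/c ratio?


w/c = water / cement
w/c = 201 / 400 = 0.502

0.502


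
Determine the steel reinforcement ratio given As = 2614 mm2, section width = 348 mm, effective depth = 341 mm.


rho = As / (b * d)
= 2614 / (348 * 341)
= 0.022

0.022


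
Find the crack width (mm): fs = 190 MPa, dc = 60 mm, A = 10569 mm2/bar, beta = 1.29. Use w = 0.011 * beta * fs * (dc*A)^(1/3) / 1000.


w = 0.011 * beta * fs * (dc * A)^(1/3) / 1000
= 0.011 * 1.29 * 190 * (60 * 10569)^(1/3) / 1000
= 0.232 mm

0.232


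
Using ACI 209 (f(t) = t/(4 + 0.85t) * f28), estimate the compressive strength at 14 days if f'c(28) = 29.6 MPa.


f(14) = 14 / (4 + 0.85 * 14) * 29.6
= 14 / 15.9 * 29.6
= 26.06 MPa

26.06


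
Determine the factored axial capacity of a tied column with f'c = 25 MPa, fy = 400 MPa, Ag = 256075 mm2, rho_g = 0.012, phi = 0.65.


Ast = rho * Ag = 0.012 * 256075 = 3072.9 mm2
phi*Pn = 0.65 * 0.80 * (0.85 * 25 * (256075 - 3072.9) + 400 * 3072.9) / 1000
= 3434.84 kN

3434.84


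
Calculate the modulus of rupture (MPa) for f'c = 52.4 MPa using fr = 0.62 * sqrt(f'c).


fr = 0.62 * sqrt(52.4)
= 4.488 MPa

4.488


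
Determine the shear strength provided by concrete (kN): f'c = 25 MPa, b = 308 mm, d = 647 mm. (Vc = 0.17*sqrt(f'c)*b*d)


Vc = 0.17 * sqrt(25) * 308 * 647 / 1000
= 169.38 kN

169.38


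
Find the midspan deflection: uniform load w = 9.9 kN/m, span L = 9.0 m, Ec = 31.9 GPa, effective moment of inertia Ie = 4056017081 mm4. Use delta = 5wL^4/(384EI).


Convert: L = 9.0 m = 9000 mm, Ec = 31.9 GPa = 31900 MPa
delta = 5 * 9.9 * 9000^4 / (384 * 31900 * 4056017081)
= 6.54 mm

6.54


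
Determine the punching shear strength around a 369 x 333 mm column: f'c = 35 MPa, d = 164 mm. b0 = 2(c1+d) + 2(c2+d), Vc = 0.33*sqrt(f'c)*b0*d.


b0 = 2*(369 + 164) + 2*(333 + 164) = 2060 mm
Vc = 0.33 * sqrt(35) * 2060 * 164 / 1000
= 659.57 kN

659.57


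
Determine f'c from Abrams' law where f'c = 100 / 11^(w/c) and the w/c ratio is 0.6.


f'c = 100 / 11^0.6
= 100 / 4.215
= 23.72 MPa

23.72


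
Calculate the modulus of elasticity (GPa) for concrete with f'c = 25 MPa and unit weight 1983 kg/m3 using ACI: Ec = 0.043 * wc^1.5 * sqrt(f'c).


Ec = 0.043 * 1983^1.5 * sqrt(25) / 1000
= 18.99 GPa

18.99


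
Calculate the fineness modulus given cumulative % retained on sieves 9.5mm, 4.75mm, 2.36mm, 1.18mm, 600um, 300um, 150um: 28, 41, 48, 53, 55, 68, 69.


FM = sum(cumulative % retained) / 100
= 362 / 100
= 3.62

3.62


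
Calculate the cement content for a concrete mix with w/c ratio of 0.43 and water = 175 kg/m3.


Cement = water / (w/c)
= 175 / 0.43
= 407.0 kg/m3

407.0


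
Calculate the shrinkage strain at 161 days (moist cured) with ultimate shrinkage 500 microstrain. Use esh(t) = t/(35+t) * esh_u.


esh(161) = 161 / (35 + 161) * 500
= 161 / 196 * 500
= 410.7 microstrain

410.7


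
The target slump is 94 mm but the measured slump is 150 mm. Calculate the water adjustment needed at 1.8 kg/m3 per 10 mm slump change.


Difference = 94 - 150 = -56 mm
Water adjustment = -56 * 1.8 / 10 = -10.1 kg/m3

-10.1


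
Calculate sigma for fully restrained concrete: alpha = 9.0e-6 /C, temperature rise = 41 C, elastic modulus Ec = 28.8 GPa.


sigma = alpha * dT * Ec
= 9.0e-6 * 41 * 28.8 * 1000
= 10.627 MPa

10.627


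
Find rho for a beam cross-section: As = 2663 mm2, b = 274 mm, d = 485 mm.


rho = As / (b * d)
= 2663 / (274 * 485)
= 0.02

0.02


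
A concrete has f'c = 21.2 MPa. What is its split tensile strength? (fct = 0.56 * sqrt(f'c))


fct = 0.56 * sqrt(21.2)
= 0.56 * 4.604
= 2.578 MPa

2.578


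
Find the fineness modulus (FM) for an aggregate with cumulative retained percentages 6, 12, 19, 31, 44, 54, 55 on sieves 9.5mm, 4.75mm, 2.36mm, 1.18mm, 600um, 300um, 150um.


FM = sum(cumulative % retained) / 100
= 221 / 100
= 2.21

2.21


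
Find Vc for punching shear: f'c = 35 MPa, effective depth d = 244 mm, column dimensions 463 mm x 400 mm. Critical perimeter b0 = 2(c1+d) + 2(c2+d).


b0 = 2*(463 + 244) + 2*(400 + 244) = 2702 mm
Vc = 0.33 * sqrt(35) * 2702 * 244 / 1000
= 1287.13 kN

1287.13


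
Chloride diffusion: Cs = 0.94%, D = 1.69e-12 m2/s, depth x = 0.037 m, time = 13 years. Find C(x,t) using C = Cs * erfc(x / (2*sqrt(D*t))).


t_seconds = 13 * 365.25 * 24 * 3600 = 410248800.0 s
arg = 0.037 / (2 * sqrt(1.69e-12 * 410248800.0))
= 0.7026
erfc(0.7026) = 0.3204
C = 0.94 * 0.3204 = 0.3012%

0.3012


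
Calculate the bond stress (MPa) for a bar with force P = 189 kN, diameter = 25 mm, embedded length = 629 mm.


u = P / (pi * db * ld)
= 189 * 1000 / (pi * 25 * 629)
= 3.826 MPa

3.826


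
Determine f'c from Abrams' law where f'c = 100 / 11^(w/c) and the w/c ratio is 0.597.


f'c = 100 / 11^0.597
= 100 / 4.185
= 23.89 MPa

23.89


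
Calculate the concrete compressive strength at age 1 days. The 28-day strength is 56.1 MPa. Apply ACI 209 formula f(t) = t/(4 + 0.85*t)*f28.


f(1) = 1 / (4 + 0.85 * 1) * 56.1
= 1 / 4.85 * 56.1
= 11.57 MPa

11.57


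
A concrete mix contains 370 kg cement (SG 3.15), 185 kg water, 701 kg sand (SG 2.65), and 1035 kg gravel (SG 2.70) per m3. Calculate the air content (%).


Vol cement = 370 / (3.15 * 1000) = 0.11746 m3
Vol water = 185 / 1000 = 0.185 m3
Vol sand = 701 / (2.65 * 1000) = 0.264528 m3
Vol gravel = 1035 / (2.70 * 1000) = 0.383333 m3
Total solid + water volume = 0.950322 m3
Air = (1 - 0.950322) * 100 = 4.97%

4.97


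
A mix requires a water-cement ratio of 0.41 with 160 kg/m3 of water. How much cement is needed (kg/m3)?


Cement = water / (w/c)
= 160 / 0.41
= 390.2 kg/m3

390.2


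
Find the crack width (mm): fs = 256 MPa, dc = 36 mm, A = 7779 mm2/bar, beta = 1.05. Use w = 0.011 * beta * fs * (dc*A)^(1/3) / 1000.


w = 0.011 * beta * fs * (dc * A)^(1/3) / 1000
= 0.011 * 1.05 * 256 * (36 * 7779)^(1/3) / 1000
= 0.193 mm

0.193


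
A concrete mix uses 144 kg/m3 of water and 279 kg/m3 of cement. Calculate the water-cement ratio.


w/c = water / cement
w/c = 144 / 279 = 0.516

0.516


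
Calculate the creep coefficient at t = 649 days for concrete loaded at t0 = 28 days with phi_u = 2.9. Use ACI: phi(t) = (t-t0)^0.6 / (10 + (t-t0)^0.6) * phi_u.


dt = 649 - 28 = 621
phi = 621^0.6 / (10 + 621^0.6) * 2.9
= 2.395

2.395


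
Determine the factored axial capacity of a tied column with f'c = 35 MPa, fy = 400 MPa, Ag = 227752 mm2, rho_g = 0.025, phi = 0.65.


Ast = rho * Ag = 0.025 * 227752 = 5693.8 mm2
phi*Pn = 0.65 * 0.80 * (0.85 * 35 * (227752 - 5693.8) + 400 * 5693.8) / 1000
= 4619.55 kN

4619.55


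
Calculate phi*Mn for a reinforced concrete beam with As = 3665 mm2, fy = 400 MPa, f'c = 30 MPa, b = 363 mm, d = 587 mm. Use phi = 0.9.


a = As * fy / (0.85 * f'c * b)
= 3665 * 400 / (0.85 * 30 * 363)
= 158.3752 mm
Mn = As * fy * (d - a/2) / 10^6
= 744.453 kN-m
phi*Mn = 0.9 * 744.453 = 670.01 kN-m

670.01


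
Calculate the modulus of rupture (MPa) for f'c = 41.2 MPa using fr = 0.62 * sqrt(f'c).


fr = 0.62 * sqrt(41.2)
= 3.98 MPa

3.98


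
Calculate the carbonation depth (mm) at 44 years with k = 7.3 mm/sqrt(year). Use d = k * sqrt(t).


depth = k * sqrt(t)
= 7.3 * sqrt(44)
= 48.42 mm

48.42


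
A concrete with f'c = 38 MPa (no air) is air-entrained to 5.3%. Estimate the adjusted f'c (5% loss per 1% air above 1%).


Strength loss = (5.3 - 1) * 5 = 21.5%
f'c = 38 * (1 - 21.5/100)
= 29.83 MPa

29.83


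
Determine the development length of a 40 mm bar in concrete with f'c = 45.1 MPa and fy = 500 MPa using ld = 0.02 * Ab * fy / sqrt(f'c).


Ab = pi * 40^2 / 4 = 1256.637 mm2
ld = 0.02 * 1256.637 * 500 / sqrt(45.1)
= 1871.2 mm

1871.2


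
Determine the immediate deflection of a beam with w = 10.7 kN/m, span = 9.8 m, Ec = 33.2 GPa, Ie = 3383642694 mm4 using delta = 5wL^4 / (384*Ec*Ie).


Convert: L = 9.8 m = 9800 mm, Ec = 33.2 GPa = 33200 MPa
delta = 5 * 10.7 * 9800^4 / (384 * 33200 * 3383642694)
= 11.44 mm

11.44


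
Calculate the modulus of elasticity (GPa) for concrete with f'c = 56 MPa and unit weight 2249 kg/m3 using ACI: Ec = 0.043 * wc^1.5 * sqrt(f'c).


Ec = 0.043 * 2249^1.5 * sqrt(56) / 1000
= 34.32 GPa

34.32


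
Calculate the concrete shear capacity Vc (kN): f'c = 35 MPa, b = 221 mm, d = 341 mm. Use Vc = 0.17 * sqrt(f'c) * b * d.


Vc = 0.17 * sqrt(35) * 221 * 341 / 1000
= 75.79 kN

75.79


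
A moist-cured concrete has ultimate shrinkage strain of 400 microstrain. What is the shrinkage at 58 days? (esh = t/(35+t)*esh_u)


esh(58) = 58 / (35 + 58) * 400
= 58 / 93 * 400
= 249.5 microstrain

249.5


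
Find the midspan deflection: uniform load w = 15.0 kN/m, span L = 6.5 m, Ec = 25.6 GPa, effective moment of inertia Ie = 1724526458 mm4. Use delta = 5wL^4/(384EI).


Convert: L = 6.5 m = 6500 mm, Ec = 25.6 GPa = 25600 MPa
delta = 5 * 15.0 * 6500^4 / (384 * 25600 * 1724526458)
= 7.9 mm

7.9


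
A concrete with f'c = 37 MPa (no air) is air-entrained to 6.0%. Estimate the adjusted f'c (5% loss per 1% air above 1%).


Strength loss = (6.0 - 1) * 5 = 25.0%
f'c = 37 * (1 - 25.0/100)
= 27.75 MPa

27.75


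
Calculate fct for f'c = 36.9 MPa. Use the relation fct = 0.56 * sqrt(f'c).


fct = 0.56 * sqrt(36.9)
= 0.56 * 6.075
= 3.402 MPa

3.402


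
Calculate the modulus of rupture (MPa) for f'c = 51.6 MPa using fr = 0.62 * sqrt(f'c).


fr = 0.62 * sqrt(51.6)
= 4.454 MPa

4.454


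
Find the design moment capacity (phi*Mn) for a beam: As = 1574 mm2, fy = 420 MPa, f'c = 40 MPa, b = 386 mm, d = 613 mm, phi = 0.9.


a = As * fy / (0.85 * f'c * b)
= 1574 * 420 / (0.85 * 40 * 386)
= 50.3718 mm
Mn = As * fy * (d - a/2) / 10^6
= 388.5921 kN-m
phi*Mn = 0.9 * 388.5921 = 349.73 kN-m

349.73


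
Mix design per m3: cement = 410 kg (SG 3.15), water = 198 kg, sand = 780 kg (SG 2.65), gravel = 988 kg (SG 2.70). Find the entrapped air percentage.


Vol cement = 410 / (3.15 * 1000) = 0.130159 m3
Vol water = 198 / 1000 = 0.198 m3
Vol sand = 780 / (2.65 * 1000) = 0.29434 m3
Vol gravel = 988 / (2.70 * 1000) = 0.365926 m3
Total solid + water volume = 0.988424 m3
Air = (1 - 0.988424) * 100 = 1.16%

1.16


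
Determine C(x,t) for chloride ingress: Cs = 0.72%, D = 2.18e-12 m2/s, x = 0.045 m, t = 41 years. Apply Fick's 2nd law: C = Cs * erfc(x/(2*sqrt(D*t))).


t_seconds = 41 * 365.25 * 24 * 3600 = 1293861600.0 s
arg = 0.045 / (2 * sqrt(2.18e-12 * 1293861600.0))
= 0.4237
erfc(0.4237) = 0.5491
C = 0.72 * 0.5491 = 0.3953%

0.3953


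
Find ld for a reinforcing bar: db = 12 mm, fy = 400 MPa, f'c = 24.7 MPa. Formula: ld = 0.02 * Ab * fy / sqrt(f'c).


Ab = pi * 12^2 / 4 = 113.097 mm2
ld = 0.02 * 113.097 * 400 / sqrt(24.7)
= 182.1 mm

182.1


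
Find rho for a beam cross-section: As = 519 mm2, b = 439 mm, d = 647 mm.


rho = As / (b * d)
= 519 / (439 * 647)
= 0.0018

0.0018


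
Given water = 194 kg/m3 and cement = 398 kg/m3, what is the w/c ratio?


w/c = water / cement
w/c = 194 / 398 = 0.487

0.487


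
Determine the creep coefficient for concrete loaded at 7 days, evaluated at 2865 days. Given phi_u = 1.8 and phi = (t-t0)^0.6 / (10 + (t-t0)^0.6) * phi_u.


dt = 2865 - 7 = 2858
phi = 2858^0.6 / (10 + 2858^0.6) * 1.8
= 1.66

1.66


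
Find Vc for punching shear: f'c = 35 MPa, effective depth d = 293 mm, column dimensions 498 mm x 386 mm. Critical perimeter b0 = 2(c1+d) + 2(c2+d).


b0 = 2*(498 + 293) + 2*(386 + 293) = 2940 mm
Vc = 0.33 * sqrt(35) * 2940 * 293 / 1000
= 1681.76 kN

1681.76


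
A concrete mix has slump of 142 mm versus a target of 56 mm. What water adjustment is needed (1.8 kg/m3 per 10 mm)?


Difference = 56 - 142 = -86 mm
Water adjustment = -86 * 1.8 / 10 = -15.5 kg/m3

-15.5


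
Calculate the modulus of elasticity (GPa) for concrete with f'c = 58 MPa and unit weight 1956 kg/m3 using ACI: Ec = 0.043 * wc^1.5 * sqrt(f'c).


Ec = 0.043 * 1956^1.5 * sqrt(58) / 1000
= 28.33 GPa

28.33


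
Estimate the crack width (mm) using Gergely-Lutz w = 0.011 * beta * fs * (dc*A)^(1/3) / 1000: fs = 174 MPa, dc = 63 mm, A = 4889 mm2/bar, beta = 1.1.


w = 0.011 * beta * fs * (dc * A)^(1/3) / 1000
= 0.011 * 1.1 * 174 * (63 * 4889)^(1/3) / 1000
= 0.142 mm

0.142


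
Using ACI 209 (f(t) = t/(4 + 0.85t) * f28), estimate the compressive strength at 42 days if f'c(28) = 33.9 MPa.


f(42) = 42 / (4 + 0.85 * 42) * 33.9
= 42 / 39.7 * 33.9
= 35.86 MPa

35.86


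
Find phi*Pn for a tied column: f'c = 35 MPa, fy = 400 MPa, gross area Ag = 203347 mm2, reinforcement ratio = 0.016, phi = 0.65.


Ast = rho * Ag = 0.016 * 203347 = 3253.552 mm2
phi*Pn = 0.65 * 0.80 * (0.85 * 35 * (203347 - 3253.552) + 400 * 3253.552) / 1000
= 3772.18 kN

3772.18


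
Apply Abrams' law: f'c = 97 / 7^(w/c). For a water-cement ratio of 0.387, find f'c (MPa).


f'c = 97 / 7^0.387
= 97 / 2.124
= 45.68 MPa

45.68


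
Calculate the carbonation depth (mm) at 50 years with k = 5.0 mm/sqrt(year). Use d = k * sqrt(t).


depth = k * sqrt(t)
= 5.0 * sqrt(50)
= 35.36 mm

35.36


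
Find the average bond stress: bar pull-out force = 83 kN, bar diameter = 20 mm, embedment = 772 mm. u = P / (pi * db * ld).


u = P / (pi * db * ld)
= 83 * 1000 / (pi * 20 * 772)
= 1.711 MPa

1.711


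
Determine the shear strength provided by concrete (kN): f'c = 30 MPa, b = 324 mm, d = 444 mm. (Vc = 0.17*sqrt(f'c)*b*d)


Vc = 0.17 * sqrt(30) * 324 * 444 / 1000
= 133.95 kN

133.95


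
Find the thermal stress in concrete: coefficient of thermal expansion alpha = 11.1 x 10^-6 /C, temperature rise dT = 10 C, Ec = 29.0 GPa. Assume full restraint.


sigma = alpha * dT * Ec
= 11.1e-6 * 10 * 29.0 * 1000
= 3.219 MPa

3.219


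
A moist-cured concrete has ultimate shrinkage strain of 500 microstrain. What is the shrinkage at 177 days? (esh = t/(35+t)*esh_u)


esh(177) = 177 / (35 + 177) * 500
= 177 / 212 * 500
= 417.5 microstrain

417.5


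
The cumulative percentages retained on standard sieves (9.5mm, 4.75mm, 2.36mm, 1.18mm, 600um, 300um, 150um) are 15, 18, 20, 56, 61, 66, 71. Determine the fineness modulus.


FM = sum(cumulative % retained) / 100
= 307 / 100
= 3.07

3.07


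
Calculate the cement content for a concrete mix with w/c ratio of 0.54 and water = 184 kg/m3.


Cement = water / (w/c)
= 184 / 0.54
= 340.7 kg/m3

340.7
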